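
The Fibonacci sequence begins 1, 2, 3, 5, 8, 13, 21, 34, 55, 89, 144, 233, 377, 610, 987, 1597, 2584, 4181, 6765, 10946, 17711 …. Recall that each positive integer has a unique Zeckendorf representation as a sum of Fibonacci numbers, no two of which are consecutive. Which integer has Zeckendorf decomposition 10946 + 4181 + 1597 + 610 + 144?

10946 + 4181 + 1597 + 610 + 144 = 17478.

17478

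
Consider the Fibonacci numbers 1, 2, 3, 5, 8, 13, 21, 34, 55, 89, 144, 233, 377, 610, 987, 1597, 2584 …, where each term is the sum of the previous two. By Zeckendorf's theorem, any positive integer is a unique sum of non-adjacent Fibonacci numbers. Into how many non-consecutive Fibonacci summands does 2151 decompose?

7

1597 ≤ 2151 < 2584, so take 1597; remainder 554
377 ≤ 554 < 610, so take 377; remainder 177
144 ≤ 177 < 233, so take 144; remainder 33
21 ≤ 33 < 34, so take 21; remainder 12
8 ≤ 12 < 13, so take 8; remainder 4
3 ≤ 4 < 5, so take 3; remainder 1
1 ≤ 1 < 2, so take 1; remainder 0
2151 = 1597 + 377 + 144 + 21 + 8 + 3 + 1, which has 7 terms.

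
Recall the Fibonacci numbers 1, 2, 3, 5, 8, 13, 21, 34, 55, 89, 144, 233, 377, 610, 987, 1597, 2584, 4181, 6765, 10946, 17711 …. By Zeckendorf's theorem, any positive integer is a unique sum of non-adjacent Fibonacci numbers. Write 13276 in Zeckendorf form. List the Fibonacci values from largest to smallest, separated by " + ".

10946 + 1597 + 610 + 89 + 34

10946 ≤ 13276 < 17711, so take 10946; remainder 2330
1597 ≤ 2330 < 2584, so take 1597; remainder 733
610 ≤ 733 < 987, so take 610; remainder 123
89 ≤ 123 < 144, so take 89; remainder 34
34 ≤ 34 < 55, so take 34; remainder 0
So 13276 = 10946 + 1597 + 610 + 89 + 34, with no two terms consecutive in the sequence.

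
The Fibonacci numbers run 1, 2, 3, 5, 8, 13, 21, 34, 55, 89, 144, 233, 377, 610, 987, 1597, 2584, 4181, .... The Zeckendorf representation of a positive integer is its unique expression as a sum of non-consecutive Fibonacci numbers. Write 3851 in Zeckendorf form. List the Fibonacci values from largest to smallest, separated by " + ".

largest Fibonacci ≤ 3851 is 2584; 3851 − 2584 = 1267
largest Fibonacci ≤ 1267 is 987; 1267 − 987 = 280
largest Fibonacci ≤ 280 is 233; 280 − 233 = 47
largest Fibonacci ≤ 47 is 34; 47 − 34 = 13
largest Fibonacci ≤ 13 is 13; 13 − 13 = 0
So 3851 = 2584 + 987 + 233 + 34 + 13, with no two terms consecutive in the sequence.

2584 + 987 + 233 + 34 + 13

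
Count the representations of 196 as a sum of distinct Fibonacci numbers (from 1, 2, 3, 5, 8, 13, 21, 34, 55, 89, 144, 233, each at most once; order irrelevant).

Each representation comes from the Zeckendorf form by replacing some F_k with F_{k−1} + F_{k−2} where possible.
196 = 144+34+13+5 = 144+34+13+3+2 = 89+55+34+13+5 = 144+34+8+5+3+2 = 89+55+34+13+3+2 = … (3 more), for 8 in all.

8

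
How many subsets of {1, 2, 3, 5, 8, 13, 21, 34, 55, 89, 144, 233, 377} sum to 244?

244 = 233+8+3 = 233+8+2+1 = 144+89+8+3 = 233+5+3+2+1 = 144+89+8+2+1 = … (7 more), for 12 in all.

12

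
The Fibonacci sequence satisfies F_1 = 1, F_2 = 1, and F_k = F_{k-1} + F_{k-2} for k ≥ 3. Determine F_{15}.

610

Iterating the recurrence up to F_{10} = 55 and F_{9} = 34:
F_{11} = F_{10} + F_{9} = 55 + 34 = 89
F_{12} = F_{11} + F_{10} = 89 + 55 = 144
F_{13} = F_{12} + F_{11} = 144 + 89 = 233
F_{14} = F_{13} + F_{12} = 233 + 144 = 377
F_{15} = F_{14} + F_{13} = 377 + 233 = 610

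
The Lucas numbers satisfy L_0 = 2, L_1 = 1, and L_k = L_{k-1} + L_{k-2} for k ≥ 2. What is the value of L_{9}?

76

Iterating the recurrence up to L_{5} = 11 and L_{4} = 7:
L_{6} = L_{5} + L_{4} = 11 + 7 = 18
L_{7} = L_{6} + L_{5} = 18 + 11 = 29
L_{8} = L_{7} + L_{6} = 29 + 18 = 47
L_{9} = L_{8} + L_{7} = 47 + 29 = 76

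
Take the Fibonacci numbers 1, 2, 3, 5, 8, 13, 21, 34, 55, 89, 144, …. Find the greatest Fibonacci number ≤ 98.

89

89 ≤ 98 < 144, so the largest Fibonacci number not exceeding 98 is 89.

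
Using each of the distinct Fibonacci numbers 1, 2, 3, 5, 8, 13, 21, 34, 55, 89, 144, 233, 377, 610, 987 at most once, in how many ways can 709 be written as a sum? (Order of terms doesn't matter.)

709 = 610+89+8+2 = 610+89+5+3+2 = 610+55+34+8+2 = 377+233+89+8+2 = … (12 more), for 16 in all.

16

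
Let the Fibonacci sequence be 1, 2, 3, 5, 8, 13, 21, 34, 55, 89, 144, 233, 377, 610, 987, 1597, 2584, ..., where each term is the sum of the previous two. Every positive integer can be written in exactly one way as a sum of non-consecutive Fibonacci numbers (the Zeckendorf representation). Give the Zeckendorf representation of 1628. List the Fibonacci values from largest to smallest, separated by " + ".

1597 + 21 + 8 + 2

1597 ≤ 1628 < 2584, so take 1597; remainder 31
21 ≤ 31 < 34, so take 21; remainder 10
8 ≤ 10 < 13, so take 8; remainder 2
2 ≤ 2 < 3, so take 2; remainder 0
So 1628 = 1597 + 21 + 8 + 2, with no two terms consecutive in the sequence.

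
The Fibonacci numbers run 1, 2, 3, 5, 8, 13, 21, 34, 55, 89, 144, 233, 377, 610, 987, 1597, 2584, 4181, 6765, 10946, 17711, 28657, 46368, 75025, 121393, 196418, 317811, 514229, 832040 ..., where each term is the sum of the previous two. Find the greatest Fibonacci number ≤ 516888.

514229 ≤ 516888 < 832040, so the largest Fibonacci number not exceeding 516888 is 514229.

514229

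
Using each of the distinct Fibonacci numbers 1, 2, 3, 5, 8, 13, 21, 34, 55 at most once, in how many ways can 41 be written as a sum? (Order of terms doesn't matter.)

2

Starting from the Zeckendorf form and repeatedly splitting a term F_k into F_{k−1} + F_{k−2} (when neither is already used) reaches every representation.
41 = 34+5+2 = 21+13+5+2 — 2 representations.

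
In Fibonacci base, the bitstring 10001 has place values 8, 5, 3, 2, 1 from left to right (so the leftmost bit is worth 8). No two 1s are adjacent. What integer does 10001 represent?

Summing the place values of the 1 bits: 8 + 1 = 9.

9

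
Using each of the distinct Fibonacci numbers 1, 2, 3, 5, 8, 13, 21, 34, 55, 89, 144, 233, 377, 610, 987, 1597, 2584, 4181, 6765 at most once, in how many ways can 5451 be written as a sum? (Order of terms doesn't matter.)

56

5451 = 4181+987+233+34+13+3 = 4181+987+233+34+13+2+1 = 4181+987+233+34+8+5+3 = 4181+987+144+89+34+13+3 = … (52 more), for 56 in all.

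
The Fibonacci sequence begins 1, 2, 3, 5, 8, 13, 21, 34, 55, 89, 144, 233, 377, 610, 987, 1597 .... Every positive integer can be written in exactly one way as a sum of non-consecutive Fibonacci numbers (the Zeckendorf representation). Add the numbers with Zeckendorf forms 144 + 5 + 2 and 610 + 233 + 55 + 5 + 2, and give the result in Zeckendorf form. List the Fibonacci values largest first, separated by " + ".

The two numbers are 151 and 905, so their sum is 1056.
Greedy algorithm:
1056: greatest Fibonacci not exceeding it is 987, leaving 69
69: greatest Fibonacci not exceeding it is 55, leaving 14
14: greatest Fibonacci not exceeding it is 13, leaving 1
1: greatest Fibonacci not exceeding it is 1, leaving 0

987 + 55 + 13 + 1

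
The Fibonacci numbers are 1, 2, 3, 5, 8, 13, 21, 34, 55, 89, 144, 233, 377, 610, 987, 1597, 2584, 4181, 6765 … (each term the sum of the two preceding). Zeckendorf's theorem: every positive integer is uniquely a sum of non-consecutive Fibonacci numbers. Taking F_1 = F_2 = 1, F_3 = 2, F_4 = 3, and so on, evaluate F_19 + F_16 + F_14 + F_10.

F_19 + F_16 + F_14 + F_10 = 4181 + 987 + 377 + 55 = 5600.

5600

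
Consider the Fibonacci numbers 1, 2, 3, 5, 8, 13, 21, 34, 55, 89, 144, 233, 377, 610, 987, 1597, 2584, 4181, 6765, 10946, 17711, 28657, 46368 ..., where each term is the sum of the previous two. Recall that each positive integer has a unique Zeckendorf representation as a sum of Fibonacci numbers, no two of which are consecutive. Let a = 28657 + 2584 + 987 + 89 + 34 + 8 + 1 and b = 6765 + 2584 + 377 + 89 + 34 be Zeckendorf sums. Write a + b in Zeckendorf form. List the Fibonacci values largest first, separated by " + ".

The two numbers are 32360 and 9849, so their sum is 42209.
Greedy algorithm:
subtract 28657 from 42209: 13552 remains
subtract 10946 from 13552: 2606 remains
subtract 2584 from 2606: 22 remains
subtract 21 from 22: 1 remains
subtract 1 from 1: 0 remains

28657 + 10946 + 2584 + 21 + 1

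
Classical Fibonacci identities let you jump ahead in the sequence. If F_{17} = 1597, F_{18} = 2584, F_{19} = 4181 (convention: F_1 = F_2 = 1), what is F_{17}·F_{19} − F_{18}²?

1597·4181 − 2584² = 6677057 − 6677056 = 1. (Cassini's identity: F_{k−1}F_{k+1} − F_k² = (−1)^k.)

1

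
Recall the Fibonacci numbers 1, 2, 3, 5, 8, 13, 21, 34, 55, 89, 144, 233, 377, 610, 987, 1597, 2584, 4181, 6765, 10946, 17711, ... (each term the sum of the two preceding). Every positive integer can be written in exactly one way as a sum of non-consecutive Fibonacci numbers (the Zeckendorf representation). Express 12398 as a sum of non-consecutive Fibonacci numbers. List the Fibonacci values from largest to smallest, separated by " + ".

10946 + 987 + 377 + 55 + 21 + 8 + 3 + 1

10946 ≤ 12398 < 17711, so take 10946; remainder 1452
987 ≤ 1452 < 1597, so take 987; remainder 465
377 ≤ 465 < 610, so take 377; remainder 88
55 ≤ 88 < 89, so take 55; remainder 33
21 ≤ 33 < 34, so take 21; remainder 12
8 ≤ 12 < 13, so take 8; remainder 4
3 ≤ 4 < 5, so take 3; remainder 1
1 ≤ 1 < 2, so take 1; remainder 0
So 12398 = 10946 + 987 + 377 + 55 + 21 + 8 + 3 + 1, with no two terms consecutive in the sequence.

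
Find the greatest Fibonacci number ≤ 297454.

196418

196418 ≤ 297454 < 317811, so the largest Fibonacci number not exceeding 297454 is 196418.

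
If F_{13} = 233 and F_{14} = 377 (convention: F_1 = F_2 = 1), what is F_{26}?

121393

By the doubling identity F_{2k} = F_k(2F_{k+1} − F_k): F_{26} = 233·(2·377 − 233) = 233·521 = 121393.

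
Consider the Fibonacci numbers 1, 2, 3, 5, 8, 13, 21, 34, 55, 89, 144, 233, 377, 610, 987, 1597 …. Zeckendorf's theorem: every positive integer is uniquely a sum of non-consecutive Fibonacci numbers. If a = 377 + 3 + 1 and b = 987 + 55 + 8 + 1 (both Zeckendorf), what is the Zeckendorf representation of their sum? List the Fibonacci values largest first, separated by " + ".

The two numbers are 381 and 1051, so their sum is 1432.
1432: greatest Fibonacci not exceeding it is 987, leaving 445
445: greatest Fibonacci not exceeding it is 377, leaving 68
68: greatest Fibonacci not exceeding it is 55, leaving 13
13: greatest Fibonacci not exceeding it is 13, leaving 0

987 + 377 + 55 + 13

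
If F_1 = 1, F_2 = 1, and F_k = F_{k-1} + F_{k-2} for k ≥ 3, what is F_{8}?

21

Iterating the recurrence up to F_{3} = 2 and F_{2} = 1:
F_{4} = F_{3} + F_{2} = 2 + 1 = 3
F_{5} = F_{4} + F_{3} = 3 + 2 = 5
F_{6} = F_{5} + F_{4} = 5 + 3 = 8
F_{7} = F_{6} + F_{5} = 8 + 5 = 13
F_{8} = F_{7} + F_{6} = 13 + 8 = 21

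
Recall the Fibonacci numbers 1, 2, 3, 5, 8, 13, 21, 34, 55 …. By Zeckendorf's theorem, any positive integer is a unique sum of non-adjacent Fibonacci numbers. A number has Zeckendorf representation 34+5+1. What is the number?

34+5+1 = 40.

40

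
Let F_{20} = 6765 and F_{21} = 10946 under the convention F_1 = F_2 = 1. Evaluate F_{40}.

By the doubling identity F_{2k} = F_k(2F_{k+1} − F_k): F_{40} = 6765·(2·10946 − 6765) = 6765·15127 = 102334155.

102334155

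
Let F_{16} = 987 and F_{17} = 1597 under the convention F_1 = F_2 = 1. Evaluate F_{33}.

By F_{2k+1} = F_k² + F_{k+1}²: F_{33} = 987² + 1597² = 974169 + 2550409 = 3524578.

3524578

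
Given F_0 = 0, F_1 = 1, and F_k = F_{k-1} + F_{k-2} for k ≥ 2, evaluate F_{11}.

89

Iterating the recurrence up to F_{3} = 2 and F_{2} = 1:
F_{4} = F_{3} + F_{2} = 2 + 1 = 3
F_{5} = F_{4} + F_{3} = 3 + 2 = 5
F_{6} = F_{5} + F_{4} = 5 + 3 = 8
F_{7} = F_{6} + F_{5} = 8 + 5 = 13
F_{8} = F_{7} + F_{6} = 13 + 8 = 21
F_{9} = F_{8} + F_{7} = 21 + 13 = 34
F_{10} = F_{9} + F_{8} = 34 + 21 = 55
F_{11} = F_{10} + F_{9} = 55 + 34 = 89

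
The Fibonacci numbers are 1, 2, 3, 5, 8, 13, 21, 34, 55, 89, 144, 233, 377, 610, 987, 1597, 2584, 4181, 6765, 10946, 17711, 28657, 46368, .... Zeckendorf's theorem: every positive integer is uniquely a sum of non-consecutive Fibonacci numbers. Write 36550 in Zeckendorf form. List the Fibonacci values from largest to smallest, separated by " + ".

28657 + 6765 + 987 + 89 + 34 + 13 + 5

largest Fibonacci ≤ 36550 is 28657; 36550 − 28657 = 7893
largest Fibonacci ≤ 7893 is 6765; 7893 − 6765 = 1128
largest Fibonacci ≤ 1128 is 987; 1128 − 987 = 141
largest Fibonacci ≤ 141 is 89; 141 − 89 = 52
largest Fibonacci ≤ 52 is 34; 52 − 34 = 18
largest Fibonacci ≤ 18 is 13; 18 − 13 = 5
largest Fibonacci ≤ 5 is 5; 5 − 5 = 0
So 36550 = 28657 + 6765 + 987 + 89 + 34 + 13 + 5, with no two terms consecutive in the sequence.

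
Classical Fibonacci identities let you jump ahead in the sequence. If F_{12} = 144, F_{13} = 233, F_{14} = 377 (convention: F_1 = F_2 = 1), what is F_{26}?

121393

By the addition formula F_{m+n} = F_m F_{n+1} + F_{m−1} F_n with m=13, n=13: F_{26} = 233·377 + 144·233 = 87841 + 33552 = 121393.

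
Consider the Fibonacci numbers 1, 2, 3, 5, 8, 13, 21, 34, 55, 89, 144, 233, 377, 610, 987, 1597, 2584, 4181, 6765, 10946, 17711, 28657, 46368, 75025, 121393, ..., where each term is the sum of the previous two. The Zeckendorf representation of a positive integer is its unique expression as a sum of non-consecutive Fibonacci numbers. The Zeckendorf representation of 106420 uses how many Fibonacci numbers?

6

75025 ≤ 106420 < 121393, so take 75025; remainder 31395
28657 ≤ 31395 < 46368, so take 28657; remainder 2738
2584 ≤ 2738 < 4181, so take 2584; remainder 154
144 ≤ 154 < 233, so take 144; remainder 10
8 ≤ 10 < 13, so take 8; remainder 2
2 ≤ 2 < 3, so take 2; remainder 0
106420 = 75025 + 28657 + 2584 + 144 + 8 + 2, which has 6 terms.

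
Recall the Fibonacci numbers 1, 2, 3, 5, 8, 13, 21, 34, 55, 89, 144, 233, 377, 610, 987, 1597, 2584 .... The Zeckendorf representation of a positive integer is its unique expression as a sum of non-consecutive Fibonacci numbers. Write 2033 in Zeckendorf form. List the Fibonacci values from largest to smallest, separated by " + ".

1597 + 377 + 55 + 3 + 1

Greedily peel off the largest Fibonacci term at each step:
1597 ≤ 2033 < 2584, so take 1597; remainder 436
377 ≤ 436 < 610, so take 377; remainder 59
55 ≤ 59 < 89, so take 55; remainder 4
3 ≤ 4 < 5, so take 3; remainder 1
1 ≤ 1 < 2, so take 1; remainder 0
So 2033 = 1597 + 377 + 55 + 3 + 1, with no two terms consecutive in the sequence.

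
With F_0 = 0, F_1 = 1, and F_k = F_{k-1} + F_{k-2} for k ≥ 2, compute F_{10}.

55

Iterating the recurrence up to F_{6} = 8 and F_{5} = 5:
F_{7} = F_{6} + F_{5} = 8 + 5 = 13
F_{8} = F_{7} + F_{6} = 13 + 8 = 21
F_{9} = F_{8} + F_{7} = 21 + 13 = 34
F_{10} = F_{9} + F_{8} = 34 + 21 = 55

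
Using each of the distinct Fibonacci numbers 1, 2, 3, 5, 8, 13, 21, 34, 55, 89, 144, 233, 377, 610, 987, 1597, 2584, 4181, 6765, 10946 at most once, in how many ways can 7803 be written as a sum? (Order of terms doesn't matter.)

Each representation comes from the Zeckendorf form by replacing some F_k with F_{k−1} + F_{k−2} where possible.
7803 = 6765+987+34+13+3+1 = 6765+987+34+8+5+3+1 = 6765+610+377+34+13+3+1 = 6765+987+21+13+8+5+3+1 = … (29 more), for 33 in all.

33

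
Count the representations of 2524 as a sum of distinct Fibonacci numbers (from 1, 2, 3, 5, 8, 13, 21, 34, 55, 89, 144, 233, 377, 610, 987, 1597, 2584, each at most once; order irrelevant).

28

Starting from the Zeckendorf form and repeatedly splitting a term F_k into F_{k−1} + F_{k−2} (when neither is already used) reaches every representation.
2524 = 1597+610+233+55+21+8 = 1597+610+233+55+21+5+3 = 1597+610+144+89+55+21+8 = … (25 more), for 28 in all.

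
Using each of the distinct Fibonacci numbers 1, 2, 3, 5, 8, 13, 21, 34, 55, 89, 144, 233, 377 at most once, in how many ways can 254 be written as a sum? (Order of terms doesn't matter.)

Starting from the Zeckendorf form and repeatedly splitting a term F_k into F_{k−1} + F_{k−2} (when neither is already used) reaches every representation.
254 = 233+21 = 233+13+8 = 144+89+21 = … (9 more), for 12 in all.

12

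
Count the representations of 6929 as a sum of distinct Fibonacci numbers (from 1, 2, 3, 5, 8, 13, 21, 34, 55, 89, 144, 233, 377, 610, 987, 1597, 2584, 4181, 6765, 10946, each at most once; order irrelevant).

14

Each representation comes from the Zeckendorf form by replacing some F_k with F_{k−1} + F_{k−2} where possible.
6929 = 6765+144+13+5+2 = 6765+89+55+13+5+2 = 4181+2584+144+13+5+2 = … (11 more), for 14 in all.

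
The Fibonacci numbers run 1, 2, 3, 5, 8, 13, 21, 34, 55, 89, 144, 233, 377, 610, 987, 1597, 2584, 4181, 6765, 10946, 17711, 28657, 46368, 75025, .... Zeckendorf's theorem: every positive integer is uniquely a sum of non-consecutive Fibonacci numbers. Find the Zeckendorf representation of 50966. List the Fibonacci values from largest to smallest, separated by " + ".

46368 + 4181 + 377 + 34 + 5 + 1

Repeatedly subtract the largest Fibonacci number that fits:
largest Fibonacci ≤ 50966 is 46368; 50966 − 46368 = 4598
largest Fibonacci ≤ 4598 is 4181; 4598 − 4181 = 417
largest Fibonacci ≤ 417 is 377; 417 − 377 = 40
largest Fibonacci ≤ 40 is 34; 40 − 34 = 6
largest Fibonacci ≤ 6 is 5; 6 − 5 = 1
largest Fibonacci ≤ 1 is 1; 1 − 1 = 0
So 50966 = 46368 + 4181 + 377 + 34 + 5 + 1, with no two terms consecutive in the sequence.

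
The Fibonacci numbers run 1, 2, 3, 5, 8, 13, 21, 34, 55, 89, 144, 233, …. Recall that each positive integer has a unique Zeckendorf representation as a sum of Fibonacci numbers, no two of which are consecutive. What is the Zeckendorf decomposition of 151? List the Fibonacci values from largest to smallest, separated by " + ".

151: greatest Fibonacci not exceeding it is 144, leaving 7
7: greatest Fibonacci not exceeding it is 5, leaving 2
2: greatest Fibonacci not exceeding it is 2, leaving 0
So 151 = 144 + 5 + 2, with no two terms consecutive in the sequence.

144 + 5 + 2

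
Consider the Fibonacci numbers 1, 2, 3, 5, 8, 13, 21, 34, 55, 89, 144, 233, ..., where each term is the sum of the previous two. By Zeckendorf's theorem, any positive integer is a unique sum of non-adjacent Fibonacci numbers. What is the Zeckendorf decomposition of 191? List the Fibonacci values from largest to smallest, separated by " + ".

191 − 144 = 47
47 − 34 = 13
13 − 13 = 0
So 191 = 144 + 34 + 13, with no two terms consecutive in the sequence.

144 + 34 + 13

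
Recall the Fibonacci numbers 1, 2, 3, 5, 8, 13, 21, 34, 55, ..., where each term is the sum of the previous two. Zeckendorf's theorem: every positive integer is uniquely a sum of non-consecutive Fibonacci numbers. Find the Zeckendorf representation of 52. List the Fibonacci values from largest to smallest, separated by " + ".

Repeatedly subtract the largest Fibonacci number that fits:
34 ≤ 52 < 55, so take 34; remainder 18
13 ≤ 18 < 21, so take 13; remainder 5
5 ≤ 5 < 8, so take 5; remainder 0
So 52 = 34 + 13 + 5, with no two terms consecutive in the sequence.

34 + 13 + 5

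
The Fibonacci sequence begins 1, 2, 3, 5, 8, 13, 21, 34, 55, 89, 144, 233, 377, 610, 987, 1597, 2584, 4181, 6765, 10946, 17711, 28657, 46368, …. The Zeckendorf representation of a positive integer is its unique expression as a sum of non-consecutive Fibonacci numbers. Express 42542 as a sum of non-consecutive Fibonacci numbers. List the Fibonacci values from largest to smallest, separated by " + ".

take 28657 (≤ 42542); 42542 − 28657 = 13885
take 10946 (≤ 13885); 13885 − 10946 = 2939
take 2584 (≤ 2939); 2939 − 2584 = 355
take 233 (≤ 355); 355 − 233 = 122
take 89 (≤ 122); 122 − 89 = 33
take 21 (≤ 33); 33 − 21 = 12
take 8 (≤ 12); 12 − 8 = 4
take 3 (≤ 4); 4 − 3 = 1
take 1 (≤ 1); 1 − 1 = 0
So 42542 = 28657 + 10946 + 2584 + 233 + 89 + 21 + 8 + 3 + 1, with no two terms consecutive in the sequence.

28657 + 10946 + 2584 + 233 + 89 + 21 + 8 + 3 + 1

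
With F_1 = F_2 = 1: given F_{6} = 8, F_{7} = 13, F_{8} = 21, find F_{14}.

377

By the addition formula F_{m+n} = F_m F_{n+1} + F_{m−1} F_n with m=7, n=7: F_{14} = 13·21 + 8·13 = 273 + 104 = 377.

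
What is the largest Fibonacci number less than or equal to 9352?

6765 ≤ 9352 < 10946, so the largest Fibonacci number not exceeding 9352 is 6765.

6765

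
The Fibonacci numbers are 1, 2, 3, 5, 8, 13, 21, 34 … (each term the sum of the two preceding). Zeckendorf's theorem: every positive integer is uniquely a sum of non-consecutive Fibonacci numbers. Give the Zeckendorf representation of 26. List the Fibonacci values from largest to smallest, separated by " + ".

Greedy algorithm:
26 − 21 = 5
5 − 5 = 0
So 26 = 21 + 5, with no two terms consecutive in the sequence.

21 + 5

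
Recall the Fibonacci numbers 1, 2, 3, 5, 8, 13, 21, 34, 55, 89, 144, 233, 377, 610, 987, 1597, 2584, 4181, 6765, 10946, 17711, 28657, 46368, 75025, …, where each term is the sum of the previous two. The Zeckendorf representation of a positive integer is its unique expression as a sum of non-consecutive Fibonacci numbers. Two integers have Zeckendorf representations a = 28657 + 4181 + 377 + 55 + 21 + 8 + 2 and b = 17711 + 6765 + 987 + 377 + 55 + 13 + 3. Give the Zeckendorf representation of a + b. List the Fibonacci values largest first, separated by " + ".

The two numbers are 33301 and 25911, so their sum is 59212.
59212: greatest Fibonacci not exceeding it is 46368, leaving 12844
12844: greatest Fibonacci not exceeding it is 10946, leaving 1898
1898: greatest Fibonacci not exceeding it is 1597, leaving 301
301: greatest Fibonacci not exceeding it is 233, leaving 68
68: greatest Fibonacci not exceeding it is 55, leaving 13
13: greatest Fibonacci not exceeding it is 13, leaving 0

46368 + 10946 + 1597 + 233 + 55 + 13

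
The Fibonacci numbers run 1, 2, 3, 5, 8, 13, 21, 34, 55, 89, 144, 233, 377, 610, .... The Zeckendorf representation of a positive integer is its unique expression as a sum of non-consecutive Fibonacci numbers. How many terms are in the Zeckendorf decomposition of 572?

6

377 ≤ 572 < 610, so take 377; remainder 195
144 ≤ 195 < 233, so take 144; remainder 51
34 ≤ 51 < 55, so take 34; remainder 17
13 ≤ 17 < 21, so take 13; remainder 4
3 ≤ 4 < 5, so take 3; remainder 1
1 ≤ 1 < 2, so take 1; remainder 0
572 = 377 + 144 + 34 + 13 + 3 + 1, which has 6 terms.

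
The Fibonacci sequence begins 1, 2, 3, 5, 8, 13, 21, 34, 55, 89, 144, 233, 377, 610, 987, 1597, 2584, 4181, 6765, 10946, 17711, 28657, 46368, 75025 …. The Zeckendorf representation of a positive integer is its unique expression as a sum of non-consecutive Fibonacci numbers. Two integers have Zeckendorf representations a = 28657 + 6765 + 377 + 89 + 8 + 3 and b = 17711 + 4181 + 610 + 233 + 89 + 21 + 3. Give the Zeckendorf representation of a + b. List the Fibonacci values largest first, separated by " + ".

46368 + 10946 + 987 + 377 + 55 + 13 + 1

The two numbers are 35899 and 22848, so their sum is 58747.
Repeatedly subtract the largest Fibonacci number that fits:
take 46368 (≤ 58747); 58747 − 46368 = 12379
take 10946 (≤ 12379); 12379 − 10946 = 1433
take 987 (≤ 1433); 1433 − 987 = 446
take 377 (≤ 446); 446 − 377 = 69
take 55 (≤ 69); 69 − 55 = 14
take 13 (≤ 14); 14 − 13 = 1
take 1 (≤ 1); 1 − 1 = 0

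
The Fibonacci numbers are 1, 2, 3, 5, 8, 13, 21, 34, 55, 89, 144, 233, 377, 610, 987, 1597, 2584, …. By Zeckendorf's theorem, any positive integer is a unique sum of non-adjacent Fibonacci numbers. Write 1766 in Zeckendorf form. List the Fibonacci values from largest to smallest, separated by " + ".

1597 + 144 + 21 + 3 + 1

largest Fibonacci ≤ 1766 is 1597; 1766 − 1597 = 169
largest Fibonacci ≤ 169 is 144; 169 − 144 = 25
largest Fibonacci ≤ 25 is 21; 25 − 21 = 4
largest Fibonacci ≤ 4 is 3; 4 − 3 = 1
largest Fibonacci ≤ 1 is 1; 1 − 1 = 0
So 1766 = 1597 + 144 + 21 + 3 + 1, with no two terms consecutive in the sequence.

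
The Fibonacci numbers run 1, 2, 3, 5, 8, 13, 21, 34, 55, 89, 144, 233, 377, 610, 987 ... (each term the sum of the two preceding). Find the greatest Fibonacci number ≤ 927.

610

610 ≤ 927 < 987, so the largest Fibonacci number not exceeding 927 is 610.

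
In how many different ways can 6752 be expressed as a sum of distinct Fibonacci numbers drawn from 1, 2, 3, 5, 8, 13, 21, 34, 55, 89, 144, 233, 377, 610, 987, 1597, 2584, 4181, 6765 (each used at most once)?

21

Each representation comes from the Zeckendorf form by replacing some F_k with F_{k−1} + F_{k−2} where possible.
6752 = 4181+1597+610+233+89+34+8 = 4181+1597+610+233+89+34+5+3 = 4181+1597+610+233+89+21+13+8 = 4181+1597+610+233+89+34+5+2+1 = 4181+1597+610+233+89+21+13+5+3 = … (16 more), for 21 in all.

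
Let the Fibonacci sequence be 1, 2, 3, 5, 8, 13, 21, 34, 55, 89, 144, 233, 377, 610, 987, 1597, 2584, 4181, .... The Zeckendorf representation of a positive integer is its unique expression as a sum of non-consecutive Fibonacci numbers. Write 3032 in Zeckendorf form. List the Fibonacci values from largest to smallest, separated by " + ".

Greedy algorithm:
take 2584 (≤ 3032); 3032 − 2584 = 448
take 377 (≤ 448); 448 − 377 = 71
take 55 (≤ 71); 71 − 55 = 16
take 13 (≤ 16); 16 − 13 = 3
take 3 (≤ 3); 3 − 3 = 0
So 3032 = 2584 + 377 + 55 + 13 + 3, with no two terms consecutive in the sequence.

2584 + 377 + 55 + 13 + 3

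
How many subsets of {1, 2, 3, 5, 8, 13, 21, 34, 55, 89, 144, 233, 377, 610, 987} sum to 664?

3

664 = 610+34+13+5+2 = 377+233+34+13+5+2 = 377+144+89+34+13+5+2 — 3 representations.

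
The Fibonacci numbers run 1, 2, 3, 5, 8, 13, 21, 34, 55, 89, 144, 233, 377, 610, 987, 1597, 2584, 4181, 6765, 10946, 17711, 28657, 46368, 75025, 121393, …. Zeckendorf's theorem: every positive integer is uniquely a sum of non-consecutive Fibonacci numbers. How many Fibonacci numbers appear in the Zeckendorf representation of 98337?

subtract 75025 from 98337: 23312 remains
subtract 17711 from 23312: 5601 remains
subtract 4181 from 5601: 1420 remains
subtract 987 from 1420: 433 remains
subtract 377 from 433: 56 remains
subtract 55 from 56: 1 remains
subtract 1 from 1: 0 remains
98337 = 75025 + 17711 + 4181 + 987 + 377 + 55 + 1, which has 7 terms.

7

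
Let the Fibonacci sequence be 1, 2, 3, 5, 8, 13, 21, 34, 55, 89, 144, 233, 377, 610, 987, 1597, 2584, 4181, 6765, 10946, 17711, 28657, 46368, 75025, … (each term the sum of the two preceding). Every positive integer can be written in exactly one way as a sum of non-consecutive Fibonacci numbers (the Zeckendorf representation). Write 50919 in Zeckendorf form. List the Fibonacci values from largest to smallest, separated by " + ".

Repeatedly subtract the largest Fibonacci number that fits:
50919 − 46368 = 4551
4551 − 4181 = 370
370 − 233 = 137
137 − 89 = 48
48 − 34 = 14
14 − 13 = 1
1 − 1 = 0
So 50919 = 46368 + 4181 + 233 + 89 + 34 + 13 + 1, with no two terms consecutive in the sequence.

46368 + 4181 + 233 + 89 + 34 + 13 + 1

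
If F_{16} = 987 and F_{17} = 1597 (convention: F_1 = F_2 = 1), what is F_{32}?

By the doubling identity F_{2k} = F_k(2F_{k+1} − F_k): F_{32} = 987·(2·1597 − 987) = 987·2207 = 2178309.

2178309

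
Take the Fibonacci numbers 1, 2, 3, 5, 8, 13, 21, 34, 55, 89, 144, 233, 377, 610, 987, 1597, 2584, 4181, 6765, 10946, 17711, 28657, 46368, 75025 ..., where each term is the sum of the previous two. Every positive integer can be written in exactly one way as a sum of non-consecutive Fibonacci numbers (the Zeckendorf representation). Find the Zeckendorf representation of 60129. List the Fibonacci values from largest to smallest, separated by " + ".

Repeatedly subtract the largest Fibonacci number that fits:
60129: greatest Fibonacci not exceeding it is 46368, leaving 13761
13761: greatest Fibonacci not exceeding it is 10946, leaving 2815
2815: greatest Fibonacci not exceeding it is 2584, leaving 231
231: greatest Fibonacci not exceeding it is 144, leaving 87
87: greatest Fibonacci not exceeding it is 55, leaving 32
32: greatest Fibonacci not exceeding it is 21, leaving 11
11: greatest Fibonacci not exceeding it is 8, leaving 3
3: greatest Fibonacci not exceeding it is 3, leaving 0
So 60129 = 46368 + 10946 + 2584 + 144 + 55 + 21 + 8 + 3, with no two terms consecutive in the sequence.

46368 + 10946 + 2584 + 144 + 55 + 21 + 8 + 3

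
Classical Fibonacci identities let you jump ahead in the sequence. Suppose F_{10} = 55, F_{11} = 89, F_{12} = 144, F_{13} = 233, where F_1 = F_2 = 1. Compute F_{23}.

By the addition formula F_{m+n} = F_m F_{n+1} + F_{m−1} F_n with m=13, n=10: F_{23} = 233·89 + 144·55 = 20737 + 7920 = 28657.

28657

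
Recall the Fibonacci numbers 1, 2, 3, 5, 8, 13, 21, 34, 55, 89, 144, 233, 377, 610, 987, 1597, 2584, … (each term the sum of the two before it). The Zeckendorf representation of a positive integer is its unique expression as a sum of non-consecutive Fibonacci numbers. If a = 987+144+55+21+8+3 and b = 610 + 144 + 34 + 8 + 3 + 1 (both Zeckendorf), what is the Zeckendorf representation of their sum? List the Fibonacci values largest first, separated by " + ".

The two numbers are 1218 and 800, so their sum is 2018.
Greedy algorithm:
subtract 1597 from 2018: 421 remains
subtract 377 from 421: 44 remains
subtract 34 from 44: 10 remains
subtract 8 from 10: 2 remains
subtract 2 from 2: 0 remains

1597 + 377 + 34 + 8 + 2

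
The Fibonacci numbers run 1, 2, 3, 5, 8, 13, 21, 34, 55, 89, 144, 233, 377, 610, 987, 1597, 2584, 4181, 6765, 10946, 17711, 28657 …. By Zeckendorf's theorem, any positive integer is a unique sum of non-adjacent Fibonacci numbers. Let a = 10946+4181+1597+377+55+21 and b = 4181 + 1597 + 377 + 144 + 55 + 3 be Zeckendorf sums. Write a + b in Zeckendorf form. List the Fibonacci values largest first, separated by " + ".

The two numbers are 17177 and 6357, so their sum is 23534.
Greedy algorithm:
17711 ≤ 23534 < 28657, so take 17711; remainder 5823
4181 ≤ 5823 < 6765, so take 4181; remainder 1642
1597 ≤ 1642 < 2584, so take 1597; remainder 45
34 ≤ 45 < 55, so take 34; remainder 11
8 ≤ 11 < 13, so take 8; remainder 3
3 ≤ 3 < 5, so take 3; remainder 0

17711 + 4181 + 1597 + 34 + 8 + 3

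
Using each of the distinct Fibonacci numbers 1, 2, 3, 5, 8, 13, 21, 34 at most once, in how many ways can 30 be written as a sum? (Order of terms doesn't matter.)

3

Each representation comes from the Zeckendorf form by replacing some F_k with F_{k−1} + F_{k−2} where possible.
30 = 21+8+1 = 21+5+3+1 = 13+8+5+3+1 — 3 representations.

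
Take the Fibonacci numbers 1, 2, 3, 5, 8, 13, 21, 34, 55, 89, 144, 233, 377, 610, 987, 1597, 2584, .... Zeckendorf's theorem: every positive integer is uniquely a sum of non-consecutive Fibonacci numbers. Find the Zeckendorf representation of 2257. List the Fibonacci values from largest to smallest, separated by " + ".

1597 ≤ 2257 < 2584, so take 1597; remainder 660
610 ≤ 660 < 987, so take 610; remainder 50
34 ≤ 50 < 55, so take 34; remainder 16
13 ≤ 16 < 21, so take 13; remainder 3
3 ≤ 3 < 5, so take 3; remainder 0
So 2257 = 1597 + 610 + 34 + 13 + 3, with no two terms consecutive in the sequence.

1597 + 610 + 34 + 13 + 3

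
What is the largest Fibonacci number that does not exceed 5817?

4181

4181 ≤ 5817 < 6765, so the largest Fibonacci number not exceeding 5817 is 4181.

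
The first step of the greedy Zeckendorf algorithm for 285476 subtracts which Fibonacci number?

196418 ≤ 285476 < 317811, so the largest Fibonacci number not exceeding 285476 is 196418.

196418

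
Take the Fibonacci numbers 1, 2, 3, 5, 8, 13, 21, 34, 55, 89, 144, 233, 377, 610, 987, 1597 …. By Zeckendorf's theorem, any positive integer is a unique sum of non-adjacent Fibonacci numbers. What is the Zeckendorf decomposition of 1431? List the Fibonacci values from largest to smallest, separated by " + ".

987 + 377 + 55 + 8 + 3 + 1

1431: greatest Fibonacci not exceeding it is 987, leaving 444
444: greatest Fibonacci not exceeding it is 377, leaving 67
67: greatest Fibonacci not exceeding it is 55, leaving 12
12: greatest Fibonacci not exceeding it is 8, leaving 4
4: greatest Fibonacci not exceeding it is 3, leaving 1
1: greatest Fibonacci not exceeding it is 1, leaving 0
So 1431 = 987 + 377 + 55 + 8 + 3 + 1, with no two terms consecutive in the sequence.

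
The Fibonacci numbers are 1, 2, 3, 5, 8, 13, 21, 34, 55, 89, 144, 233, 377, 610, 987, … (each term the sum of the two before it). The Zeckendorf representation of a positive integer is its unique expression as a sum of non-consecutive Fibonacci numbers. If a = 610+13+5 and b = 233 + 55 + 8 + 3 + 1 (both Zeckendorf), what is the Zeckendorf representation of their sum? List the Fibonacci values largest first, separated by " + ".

610 + 233 + 55 + 21 + 8 + 1

The two numbers are 628 and 300, so their sum is 928.
Greedy algorithm:
largest Fibonacci ≤ 928 is 610; 928 − 610 = 318
largest Fibonacci ≤ 318 is 233; 318 − 233 = 85
largest Fibonacci ≤ 85 is 55; 85 − 55 = 30
largest Fibonacci ≤ 30 is 21; 30 − 21 = 9
largest Fibonacci ≤ 9 is 8; 9 − 8 = 1
largest Fibonacci ≤ 1 is 1; 1 − 1 = 0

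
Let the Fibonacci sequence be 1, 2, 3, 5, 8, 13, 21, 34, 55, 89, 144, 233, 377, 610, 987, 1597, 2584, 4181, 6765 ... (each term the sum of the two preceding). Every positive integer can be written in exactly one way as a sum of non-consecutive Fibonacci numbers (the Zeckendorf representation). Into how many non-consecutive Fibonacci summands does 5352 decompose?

Greedy algorithm:
take 4181 (≤ 5352); 5352 − 4181 = 1171
take 987 (≤ 1171); 1171 − 987 = 184
take 144 (≤ 184); 184 − 144 = 40
take 34 (≤ 40); 40 − 34 = 6
take 5 (≤ 6); 6 − 5 = 1
take 1 (≤ 1); 1 − 1 = 0
5352 = 4181 + 987 + 144 + 34 + 5 + 1, which has 6 terms.

6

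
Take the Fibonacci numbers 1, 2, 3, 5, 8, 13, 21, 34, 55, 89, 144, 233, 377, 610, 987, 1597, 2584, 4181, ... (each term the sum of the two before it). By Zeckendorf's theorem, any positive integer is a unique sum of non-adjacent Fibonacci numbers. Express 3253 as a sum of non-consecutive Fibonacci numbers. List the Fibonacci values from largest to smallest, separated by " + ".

2584 + 610 + 55 + 3 + 1

Greedily peel off the largest Fibonacci term at each step:
3253: greatest Fibonacci not exceeding it is 2584, leaving 669
669: greatest Fibonacci not exceeding it is 610, leaving 59
59: greatest Fibonacci not exceeding it is 55, leaving 4
4: greatest Fibonacci not exceeding it is 3, leaving 1
1: greatest Fibonacci not exceeding it is 1, leaving 0
So 3253 = 2584 + 610 + 55 + 3 + 1, with no two terms consecutive in the sequence.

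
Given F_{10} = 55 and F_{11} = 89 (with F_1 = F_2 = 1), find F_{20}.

By the doubling identity F_{2k} = F_k(2F_{k+1} − F_k): F_{20} = 55·(2·89 − 55) = 55·123 = 6765.

6765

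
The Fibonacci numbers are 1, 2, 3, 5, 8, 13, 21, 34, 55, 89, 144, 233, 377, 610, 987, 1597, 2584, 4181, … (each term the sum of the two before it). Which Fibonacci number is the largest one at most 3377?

2584

2584 ≤ 3377 < 4181, so the largest Fibonacci number not exceeding 3377 is 2584.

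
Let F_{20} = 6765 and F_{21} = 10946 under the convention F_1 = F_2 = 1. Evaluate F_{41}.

By F_{2k+1} = F_k² + F_{k+1}²: F_{41} = 6765² + 10946² = 45765225 + 119814916 = 165580141.

165580141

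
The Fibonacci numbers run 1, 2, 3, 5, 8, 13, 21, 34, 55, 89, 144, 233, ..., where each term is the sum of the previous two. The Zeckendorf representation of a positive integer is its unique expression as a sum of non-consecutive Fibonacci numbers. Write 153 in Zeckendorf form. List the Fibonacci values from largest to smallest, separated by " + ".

144 + 8 + 1

largest Fibonacci ≤ 153 is 144; 153 − 144 = 9
largest Fibonacci ≤ 9 is 8; 9 − 8 = 1
largest Fibonacci ≤ 1 is 1; 1 − 1 = 0
So 153 = 144 + 8 + 1, with no two terms consecutive in the sequence.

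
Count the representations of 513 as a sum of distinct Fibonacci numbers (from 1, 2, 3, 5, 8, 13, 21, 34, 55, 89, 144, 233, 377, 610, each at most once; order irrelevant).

14

Each representation comes from the Zeckendorf form by replacing some F_k with F_{k−1} + F_{k−2} where possible.
513 = 377+89+34+13 = 377+89+34+8+5 = 233+144+89+34+13 = 377+89+34+8+3+2 = … (10 more), for 14 in all.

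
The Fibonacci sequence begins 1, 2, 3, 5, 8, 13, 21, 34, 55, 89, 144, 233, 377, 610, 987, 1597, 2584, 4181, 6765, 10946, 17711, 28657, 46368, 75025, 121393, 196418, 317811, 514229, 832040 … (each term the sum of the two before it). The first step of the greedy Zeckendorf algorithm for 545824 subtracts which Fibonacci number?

514229 ≤ 545824 < 832040, so the largest Fibonacci number not exceeding 545824 is 514229.

514229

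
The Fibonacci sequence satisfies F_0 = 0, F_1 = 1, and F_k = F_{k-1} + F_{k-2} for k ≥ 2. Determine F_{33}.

3524578

Iterating the recurrence up to F_{28} = 317811 and F_{27} = 196418:
F_{29} = F_{28} + F_{27} = 317811 + 196418 = 514229
F_{30} = F_{29} + F_{28} = 514229 + 317811 = 832040
F_{31} = F_{30} + F_{29} = 832040 + 514229 = 1346269
F_{32} = F_{31} + F_{30} = 1346269 + 832040 = 2178309
F_{33} = F_{32} + F_{31} = 2178309 + 1346269 = 3524578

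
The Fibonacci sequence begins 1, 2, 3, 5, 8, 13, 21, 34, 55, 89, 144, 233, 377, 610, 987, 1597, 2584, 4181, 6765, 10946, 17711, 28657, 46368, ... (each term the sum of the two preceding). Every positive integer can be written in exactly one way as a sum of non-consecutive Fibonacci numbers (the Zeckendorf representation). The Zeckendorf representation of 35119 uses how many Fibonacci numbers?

35119 − 28657 = 6462
6462 − 4181 = 2281
2281 − 1597 = 684
684 − 610 = 74
74 − 55 = 19
19 − 13 = 6
6 − 5 = 1
1 − 1 = 0
35119 = 28657 + 4181 + 1597 + 610 + 55 + 13 + 5 + 1, which has 8 terms.

8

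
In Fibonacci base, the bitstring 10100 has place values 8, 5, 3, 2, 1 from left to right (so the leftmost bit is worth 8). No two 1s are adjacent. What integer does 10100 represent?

11

Summing the place values of the 1 bits: 8 + 3 = 11.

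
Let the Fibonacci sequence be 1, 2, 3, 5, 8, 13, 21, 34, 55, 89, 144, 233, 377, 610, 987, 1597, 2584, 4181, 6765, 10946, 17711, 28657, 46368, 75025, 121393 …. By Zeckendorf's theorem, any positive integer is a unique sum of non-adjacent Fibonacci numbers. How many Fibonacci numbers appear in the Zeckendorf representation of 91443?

Greedily peel off the largest Fibonacci term at each step:
subtract 75025 from 91443: 16418 remains
subtract 10946 from 16418: 5472 remains
subtract 4181 from 5472: 1291 remains
subtract 987 from 1291: 304 remains
subtract 233 from 304: 71 remains
subtract 55 from 71: 16 remains
subtract 13 from 16: 3 remains
subtract 3 from 3: 0 remains
91443 = 75025 + 10946 + 4181 + 987 + 233 + 55 + 13 + 3, which has 8 terms.

8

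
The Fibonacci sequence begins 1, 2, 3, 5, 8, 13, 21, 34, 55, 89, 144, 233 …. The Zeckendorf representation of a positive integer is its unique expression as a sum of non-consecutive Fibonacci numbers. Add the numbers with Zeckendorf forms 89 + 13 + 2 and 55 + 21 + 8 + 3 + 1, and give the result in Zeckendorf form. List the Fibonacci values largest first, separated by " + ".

144 + 34 + 13 + 1

The two numbers are 104 and 88, so their sum is 192.
192: greatest Fibonacci not exceeding it is 144, leaving 48
48: greatest Fibonacci not exceeding it is 34, leaving 14
14: greatest Fibonacci not exceeding it is 13, leaving 1
1: greatest Fibonacci not exceeding it is 1, leaving 0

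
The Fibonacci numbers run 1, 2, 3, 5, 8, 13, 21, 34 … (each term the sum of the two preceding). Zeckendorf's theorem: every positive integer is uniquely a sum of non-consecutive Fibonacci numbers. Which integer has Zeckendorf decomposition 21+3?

24

21+3 = 24.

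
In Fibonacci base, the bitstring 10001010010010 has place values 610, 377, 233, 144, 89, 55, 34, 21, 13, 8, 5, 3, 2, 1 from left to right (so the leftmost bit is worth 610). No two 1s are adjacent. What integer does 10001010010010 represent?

Summing the place values of the 1 bits: 610 + 89 + 34 + 8 + 2 = 743.

743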